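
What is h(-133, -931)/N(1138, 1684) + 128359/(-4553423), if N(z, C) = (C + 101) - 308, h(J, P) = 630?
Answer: 54674903/137253179 ≈ 0.39835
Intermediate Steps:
N(z, C) = -207 + C (N(z, C) = (101 + C) - 308 = -207 + C)
h(-133, -931)/N(1138, 1684) + 128359/(-4553423) = 630/(-207 + 1684) + 128359/(-4553423) = 630/1477 + 128359*(-1/4553423) = 630*(1/1477) - 18337/650489 = 90/211 - 18337/650489 = 54674903/137253179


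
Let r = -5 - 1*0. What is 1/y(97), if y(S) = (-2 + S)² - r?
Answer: 1/9030 ≈ 0.00011074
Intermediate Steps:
r = -5 (r = -5 + 0 = -5)
y(S) = 5 + (-2 + S)² (y(S) = (-2 + S)² - 1*(-5) = (-2 + S)² + 5 = 5 + (-2 + S)²)
1/y(97) = 1/(5 + (-2 + 97)²) = 1/(5 + 95²) = 1/(5 + 9025) = 1/9030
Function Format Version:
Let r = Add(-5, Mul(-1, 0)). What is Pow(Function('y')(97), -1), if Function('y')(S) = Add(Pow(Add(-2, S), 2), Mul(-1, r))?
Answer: Rational(1, 9030) ≈ 0.00011074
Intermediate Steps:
r = -5 (r = Add(-5, 0) = -5)
Function('y')(S) = Add(5, Pow(Add(-2, S), 2)) (Function('y')(S) = Add(Pow(Add(-2, S), 2), Mul(-1, -5)) = Add(Pow(Add(-2, S), 2), 5) = Add(5, Pow(Add(-2, S), 2)))
Pow(Function('y')(97), -1) = Pow(Add(5, Pow(Add(-2, 97), 2)), -1) = Pow(Add(5, Pow(95, 2)), -1) = Pow(Add(5, 9025), -1) = Pow(9030, -1) = Rational(1, 9030)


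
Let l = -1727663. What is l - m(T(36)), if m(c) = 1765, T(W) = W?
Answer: -1729428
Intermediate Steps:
l - m(T(36)) = -1727663 - 1*1765 = -1727663 - 1765 = -1729428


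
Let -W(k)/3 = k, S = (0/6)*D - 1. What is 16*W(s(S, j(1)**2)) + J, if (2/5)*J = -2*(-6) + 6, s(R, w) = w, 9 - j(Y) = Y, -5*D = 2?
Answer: -3027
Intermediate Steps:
D = -2/5 (D = -1/5*2 = -2/5 ≈ -0.40000)
j(Y) = 9 - Y
S = -1 (S = (0/6)*(-2/5) - 1 = (0*(1/6))*(-2/5) - 1 = 0*(-2/5) - 1 = 0 - 1 = -1)
J = 45 (J = 5*(-2*(-6) + 6)/2 = 5*(12 + 6)/2 = (5/2)*18 = 45)
W(k) = -3*k
16*W(s(S, j(1)**2)) + J = 16*(-3*(9 - 1*1)**2) + 45 = 16*(-3*(9 - 1)**2) + 45 = 16*(-3*8**2) + 45 = 16*(-3*64) + 45 = 16*(-192) + 45 = -3072 + 45 = -3027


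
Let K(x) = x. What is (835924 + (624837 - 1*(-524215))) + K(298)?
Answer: 1985274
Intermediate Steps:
(835924 + (624837 - 1*(-524215))) + K(298) = (835924 + (624837 - 1*(-524215))) + 298 = (835924 + (624837 + 524215)) + 298 = (835924 + 1149052) + 298 = 1984976 + 298 = 1985274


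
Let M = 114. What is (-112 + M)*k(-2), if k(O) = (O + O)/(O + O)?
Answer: 2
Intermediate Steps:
k(O) = 1 (k(O) = (2*O)/((2*O)) = (2*O)*(1/(2*O)) = 1)
(-112 + M)*k(-2) = (-112 + 114)*1 = 2*1 = 2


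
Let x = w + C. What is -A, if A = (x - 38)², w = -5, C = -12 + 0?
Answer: -3025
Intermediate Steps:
C = -12
x = -17 (x = -5 - 12 = -17)
A = 3025 (A = (-17 - 38)² = (-55)² = 3025)
-A = -1*3025 = -3025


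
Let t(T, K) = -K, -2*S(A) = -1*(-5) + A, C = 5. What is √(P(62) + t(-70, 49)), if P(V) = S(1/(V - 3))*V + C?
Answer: 6*I*√19293/59 ≈ 14.125*I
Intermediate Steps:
S(A) = -5/2 - A/2 (S(A) = -(-1*(-5) + A)/2 = -(5 + A)/2 = -5/2 - A/2)
P(V) = 5 + V*(-5/2 - 1/(2*(-3 + V))) (P(V) = (-5/2 - 1/(2*(V - 3)))*V + 5 = (-5/2 - 1/(2*(-3 + V)))*V + 5 = V*(-5/2 - 1/(2*(-3 + V))) + 5 = 5 + V*(-5/2 - 1/(2*(-3 + V))))
√(P(62) + t(-70, 49)) = √((-30 - 5*62² + 24*62)/(2*(-3 + 62)) - 1*49) = √((½)*(-30 - 5*3844 + 1488)/59 - 49) = √((½)*(1/59)*(-30 - 19220 + 1488) - 49) = √((½)*(1/59)*(-17762) - 49) = √(-8881/59 - 49) = √(-11772/59) = 6*I*√19293/59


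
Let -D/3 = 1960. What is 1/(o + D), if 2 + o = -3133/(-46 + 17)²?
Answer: -841/4949895 ≈ -0.00016990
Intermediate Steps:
D = -5880 (D = -3*1960 = -5880)
o = -4815/841 (o = -2 - 3133/(-46 + 17)² = -2 - 3133/((-29)²) = -2 - 3133/841 = -4815/841 ≈ -5.7253)
1/(o + D) = 1/(-4815/841 - 5880) = 1/(-4949895/841) = -841/4949895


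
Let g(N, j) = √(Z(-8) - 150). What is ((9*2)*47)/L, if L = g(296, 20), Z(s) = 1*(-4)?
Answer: -423*I*√154/77 ≈ -68.173*I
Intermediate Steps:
Z(s) = -4
g(N, j) = I*√154 (g(N, j) = √(-4 - 150) = √(-154) = I*√154)
L = I*√154 ≈ 12.41*I
((9*2)*47)/L = ((9*2)*47)/((I*√154)) = (18*47)*(-I*√154/154) = 846*(-I*√154/154) = -423*I*√154/77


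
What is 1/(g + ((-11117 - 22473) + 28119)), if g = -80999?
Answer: -1/86470 ≈ -1.1565e-5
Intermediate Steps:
1/(g + ((-11117 - 22473) + 28119)) = 1/(-80999 + ((-11117 - 22473) + 28119)) = 1/(-80999 + (-33590 + 28119)) = 1/(-80999 - 5471) = 1/(-86470) = -1/86470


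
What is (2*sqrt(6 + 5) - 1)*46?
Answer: -46 + 92*sqrt(11) ≈ 259.13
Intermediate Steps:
(2*sqrt(6 + 5) - 1)*46 = (2*sqrt(11) - 1)*46 = (-1 + 2*sqrt(11))*46 = -46 + 92*sqrt(11)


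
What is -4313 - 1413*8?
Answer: -15617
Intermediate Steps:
-4313 - 1413*8 = -4313 - 11304 = -15617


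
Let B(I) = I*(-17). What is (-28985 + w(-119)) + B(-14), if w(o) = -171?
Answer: -28918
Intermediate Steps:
B(I) = -17*I
(-28985 + w(-119)) + B(-14) = (-28985 - 171) - 17*(-14) = -29156 + 238 = -28918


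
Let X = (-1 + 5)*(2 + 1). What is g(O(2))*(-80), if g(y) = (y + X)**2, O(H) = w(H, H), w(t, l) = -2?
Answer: -8000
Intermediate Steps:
X = 12 (X = 4*3 = 12)
O(H) = -2
g(y) = (12 + y)**2 (g(y) = (y + 12)**2 = (12 + y)**2)
g(O(2))*(-80) = (12 - 2)**2*(-80) = 10**2*(-80) = 100*(-80) = -8000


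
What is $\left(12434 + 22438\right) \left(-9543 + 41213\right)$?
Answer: $1104396240$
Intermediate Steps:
$\left(12434 + 22438\right) \left(-9543 + 41213\right) = 34872 \cdot 31670 = 1104396240$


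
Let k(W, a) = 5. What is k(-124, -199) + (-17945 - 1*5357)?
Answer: -23297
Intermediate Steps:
k(-124, -199) + (-17945 - 1*5357) = 5 + (-17945 - 1*5357) = 5 + (-17945 - 5357) = 5 - 23302 = -23297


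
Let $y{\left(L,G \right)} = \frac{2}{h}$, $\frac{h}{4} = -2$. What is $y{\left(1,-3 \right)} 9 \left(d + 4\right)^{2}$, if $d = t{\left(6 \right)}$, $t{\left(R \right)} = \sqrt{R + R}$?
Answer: $-63 - 36 \sqrt{3} \approx -125.35$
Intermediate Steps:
$h = -8$ ($h = 4 \left(-2\right) = -8$)
$t{\left(R \right)} = \sqrt{2} \sqrt{R}$ ($t{\left(R \right)} = \sqrt{2 R} = \sqrt{2} \sqrt{R}$)
$d = 2 \sqrt{3}$ ($d = \sqrt{2} \sqrt{6} = 2 \sqrt{3} \approx 3.4641$)
$y{\left(L,G \right)} = - \frac{1}{4}$ ($y{\left(L,G \right)} = \frac{2}{-8} = 2 \left(- \frac{1}{8}\right) = - \frac{1}{4}$)
$y{\left(1,-3 \right)} 9 \left(d + 4\right)^{2} = \left(- \frac{1}{4}\right) 9 \left(2 \sqrt{3} + 4\right)^{2} = - \frac{9 \left(4 + 2 \sqrt{3}\right)^{2}}{4}$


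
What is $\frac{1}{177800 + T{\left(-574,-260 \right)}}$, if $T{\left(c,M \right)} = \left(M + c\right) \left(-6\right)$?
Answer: $\frac{1}{182804} \approx 5.4703 \cdot 10^{-6}$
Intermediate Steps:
$T{\left(c,M \right)} = - 6 M - 6 c$
$\frac{1}{177800 + T{\left(-574,-260 \right)}} = \frac{1}{177800 - -5004} = \frac{1}{177800 + \left(1560 + 3444\right)} = \frac{1}{177800 + 5004} = \frac{1}{182804}$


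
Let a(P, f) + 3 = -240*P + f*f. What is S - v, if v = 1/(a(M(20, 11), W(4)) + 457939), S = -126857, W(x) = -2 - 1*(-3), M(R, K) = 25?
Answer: -57331372010/451937 ≈ -1.2686e+5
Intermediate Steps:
W(x) = 1 (W(x) = -2 + 3 = 1)
a(P, f) = -3 + f² - 240*P (a(P, f) = -3 + (-240*P + f*f) = -3 + (-240*P + f²) = -3 + (f² - 240*P) = -3 + f² - 240*P)
v = 1/451937 (v = 1/((-3 + 1² - 240*25) + 457939) = 1/((-3 + 1 - 6000) + 457939) = 1/(-6002 + 457939) = 1/451937 ≈ 2.2127e-6)
S - v = -126857 - 1*1/451937 = -126857 - 1/451937 = -57331372010/451937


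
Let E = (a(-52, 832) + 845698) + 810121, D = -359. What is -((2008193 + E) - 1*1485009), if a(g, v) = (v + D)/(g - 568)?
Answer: -1350981387/620 ≈ -2.1790e+6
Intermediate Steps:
a(g, v) = (-359 + v)/(-568 + g) (a(g, v) = (v - 359)/(g - 568) = (-359 + v)/(-568 + g))
E = 1026607307/620 (E = ((-359 + 832)/(-568 - 52) + 845698) + 810121 = (473/(-620) + 845698) + 810121 = (-1/620*473 + 845698) + 810121 = (-473/620 + 845698) + 810121 = 524332287/620 + 810121 = 1026607307/620 ≈ 1.6558e+6)
-((2008193 + E) - 1*1485009) = -((2008193 + 1026607307/620) - 1*1485009) = -(2271686967/620 - 1485009) = -1*1350981387/620 = -1350981387/620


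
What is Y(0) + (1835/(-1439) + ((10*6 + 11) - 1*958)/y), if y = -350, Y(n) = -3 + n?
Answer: -876807/503650 ≈ -1.7409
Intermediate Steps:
Y(0) + (1835/(-1439) + ((10*6 + 11) - 1*958)/y) = (-3 + 0) + (1835/(-1439) + ((10*6 + 11) - 1*958)/(-350)) = -3 + (1835*(-1/1439) + ((60 + 11) - 958)*(-1/350)) = -3 + (-1835/1439 + (71 - 958)*(-1/350)) = -3 + (-1835/1439 - 887*(-1/350)) = -3 + (-1835/1439 + 887/350) = -3 + 634143/503650 = -876807/503650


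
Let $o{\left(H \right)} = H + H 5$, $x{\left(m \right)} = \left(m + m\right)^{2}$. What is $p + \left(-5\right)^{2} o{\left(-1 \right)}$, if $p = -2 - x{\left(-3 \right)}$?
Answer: $-188$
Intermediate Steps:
$x{\left(m \right)} = 4 m^{2}$ ($x{\left(m \right)} = \left(2 m\right)^{2} = 4 m^{2}$)
$p = -38$ ($p = -2 - 4 \left(-3\right)^{2} = -2 - 4 \cdot 9 = -2 - 36 = -38$)
$o{\left(H \right)} = 6 H$ ($o{\left(H \right)} = H + 5 H = 6 H$)
$p + \left(-5\right)^{2} o{\left(-1 \right)} = -38 + \left(-5\right)^{2} \cdot 6 \left(-1\right) = -38 + 25 \left(-6\right) = -38 - 150 = -188$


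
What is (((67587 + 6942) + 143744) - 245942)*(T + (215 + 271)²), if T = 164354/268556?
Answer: -877550243751885/134278 ≈ -6.5353e+9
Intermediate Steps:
T = 82177/134278 (T = 164354*(1/268556) = 82177/134278 ≈ 0.61199)
(((67587 + 6942) + 143744) - 245942)*(T + (215 + 271)²) = (((67587 + 6942) + 143744) - 245942)*(82177/134278 + (215 + 271)²) = ((74529 + 143744) - 245942)*(82177/134278 + 486²) = (218273 - 245942)*(82177/134278 + 236196) = -27669*31716008665/134278 = -877550243751885/134278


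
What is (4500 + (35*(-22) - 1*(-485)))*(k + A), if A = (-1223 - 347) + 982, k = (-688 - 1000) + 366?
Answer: -8050650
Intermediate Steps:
k = -1322 (k = -1688 + 366 = -1322)
A = -588 (A = -1570 + 982 = -588)
(4500 + (35*(-22) - 1*(-485)))*(k + A) = (4500 + (35*(-22) - 1*(-485)))*(-1322 - 588) = (4500 + (-770 + 485))*(-1910) = (4500 - 285)*(-1910) = 4215*(-1910) = -8050650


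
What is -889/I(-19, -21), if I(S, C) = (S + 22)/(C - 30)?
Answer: 15113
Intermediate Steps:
I(S, C) = (22 + S)/(-30 + C)
-889/I(-19, -21) = -889*(-30 - 21)/(22 - 19) = -889/(3/(-51)) = -889/((-1/51*3)) = -889/(-1/17) = -889*(-17) = 15113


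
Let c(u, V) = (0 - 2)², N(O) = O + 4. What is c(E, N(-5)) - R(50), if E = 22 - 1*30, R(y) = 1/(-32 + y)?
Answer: 71/18 ≈ 3.9444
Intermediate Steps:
N(O) = 4 + O
E = -8 (E = 22 - 30 = -8)
c(u, V) = 4 (c(u, V) = (-2)² = 4)
c(E, N(-5)) - R(50) = 4 - 1/(-32 + 50) = 4 - 1/18 = 71/18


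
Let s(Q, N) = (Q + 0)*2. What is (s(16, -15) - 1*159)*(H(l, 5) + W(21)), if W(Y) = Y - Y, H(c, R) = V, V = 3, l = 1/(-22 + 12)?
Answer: -381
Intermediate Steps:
s(Q, N) = 2*Q (s(Q, N) = Q*2 = 2*Q)
l = -1/10 (l = 1/(-10) = -1/10 ≈ -0.10000)
H(c, R) = 3
W(Y) = 0
(s(16, -15) - 1*159)*(H(l, 5) + W(21)) = (2*16 - 1*159)*(3 + 0) = (32 - 159)*3 = -127*3 = -381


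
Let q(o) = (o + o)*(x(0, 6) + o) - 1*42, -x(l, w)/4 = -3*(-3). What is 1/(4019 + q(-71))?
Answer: 1/19171 ≈ 5.2162e-5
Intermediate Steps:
x(l, w) = -36 (x(l, w) = -(-12)*(-3) = -4*9 = -36)
q(o) = -42 + 2*o*(-36 + o) (q(o) = (o + o)*(-36 + o) - 1*42 = (2*o)*(-36 + o) - 42 = 2*o*(-36 + o) - 42 = -42 + 2*o*(-36 + o))
1/(4019 + q(-71)) = 1/(4019 + (-42 - 72*(-71) + 2*(-71)**2)) = 1/(4019 + (-42 + 5112 + 2*5041)) = 1/(4019 + (-42 + 5112 + 10082)) = 1/(4019 + 15152) = 1/19171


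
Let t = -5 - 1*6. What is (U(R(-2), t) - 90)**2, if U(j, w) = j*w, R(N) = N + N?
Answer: 2116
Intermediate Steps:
R(N) = 2*N
t = -11 (t = -5 - 6 = -11)
(U(R(-2), t) - 90)**2 = ((2*(-2))*(-11) - 90)**2 = (-4*(-11) - 90)**2 = (44 - 90)**2 = (-46)**2 = 2116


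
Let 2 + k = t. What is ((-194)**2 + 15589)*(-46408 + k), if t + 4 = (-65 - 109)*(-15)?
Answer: -2331467900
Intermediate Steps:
t = 2606 (t = -4 + (-65 - 109)*(-15) = -4 - 174*(-15) = -4 + 2610 = 2606)
k = 2604 (k = -2 + 2606 = 2604)
((-194)**2 + 15589)*(-46408 + k) = ((-194)**2 + 15589)*(-46408 + 2604) = (37636 + 15589)*(-43804) = 53225*(-43804) = -2331467900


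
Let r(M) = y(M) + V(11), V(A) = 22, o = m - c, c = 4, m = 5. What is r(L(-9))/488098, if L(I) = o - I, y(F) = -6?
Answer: 8/244049 ≈ 3.2780e-5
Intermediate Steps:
o = 1 (o = 5 - 1*4 = 5 - 4 = 1)
L(I) = 1 - I
r(M) = 16 (r(M) = -6 + 22 = 16)
r(L(-9))/488098 = 16/488098 = 16*(1/488098) = 8/244049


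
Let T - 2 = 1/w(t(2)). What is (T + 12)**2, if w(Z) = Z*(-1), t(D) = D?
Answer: 729/4 ≈ 182.25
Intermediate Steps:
w(Z) = -Z
T = 3/2 (T = 2 + 1/(-1*2) = 2 + 1/(-2) = 2 - 1/2 = 3/2 ≈ 1.5000)
(T + 12)**2 = (3/2 + 12)**2 = (27/2)**2 = 729/4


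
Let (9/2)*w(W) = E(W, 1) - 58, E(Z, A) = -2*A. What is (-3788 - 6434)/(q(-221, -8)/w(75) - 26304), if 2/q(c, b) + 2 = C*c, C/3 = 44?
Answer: 5964332560/15347857917 ≈ 0.38861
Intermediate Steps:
C = 132 (C = 3*44 = 132)
w(W) = -40/3 (w(W) = 2*(-2*1 - 58)/9 = 2*(-2 - 58)/9 = (2/9)*(-60) = -40/3)
q(c, b) = 2/(-2 + 132*c)
(-3788 - 6434)/(q(-221, -8)/w(75) - 26304) = (-3788 - 6434)/(1/((-1 + 66*(-221))*(-40/3)) - 26304) = -10222/(-3/40/(-1 - 14586) - 26304) = -10222/(-3/40/(-14587) - 26304) = -10222/(-1/14587*(-3/40) - 26304) = -10222/(3/583480 - 26304) = -10222/(-15347857917/583480) = -10222*(-583480/15347857917) = 5964332560/15347857917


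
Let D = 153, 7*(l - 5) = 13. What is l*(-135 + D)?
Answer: 864/7 ≈ 123.43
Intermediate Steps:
l = 48/7 (l = 5 + (⅐)*13 = 5 + 13/7 = 48/7 ≈ 6.8571)
l*(-135 + D) = 48*(-135 + 153)/7 = (48/7)*18 = 864/7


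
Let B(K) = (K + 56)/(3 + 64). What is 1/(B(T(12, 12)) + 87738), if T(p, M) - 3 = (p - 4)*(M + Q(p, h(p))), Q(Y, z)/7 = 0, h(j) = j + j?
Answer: 67/5878601 ≈ 1.1397e-5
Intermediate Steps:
h(j) = 2*j
Q(Y, z) = 0 (Q(Y, z) = 7*0 = 0)
T(p, M) = 3 + M*(-4 + p) (T(p, M) = 3 + (p - 4)*(M + 0) = 3 + (-4 + p)*M = 3 + M*(-4 + p))
B(K) = 56/67 + K/67 (B(K) = (56 + K)/67 = (56 + K)*(1/67) = 56/67 + K/67)
1/(B(T(12, 12)) + 87738) = 1/((56/67 + (3 - 4*12 + 12*12)/67) + 87738) = 1/((56/67 + (3 - 48 + 144)/67) + 87738) = 1/((56/67 + (1/67)*99) + 87738) = 1/((56/67 + 99/67) + 87738) = 1/(155/67 + 87738) = 1/(5878601/67) = 67/5878601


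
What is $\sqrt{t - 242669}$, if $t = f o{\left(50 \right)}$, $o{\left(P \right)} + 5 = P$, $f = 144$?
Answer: $i \sqrt{236189} \approx 485.99 i$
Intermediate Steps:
$o{\left(P \right)} = -5 + P$
$t = 6480$ ($t = 144 \left(-5 + 50\right) = 144 \cdot 45 = 6480$)
$\sqrt{t - 242669} = \sqrt{6480 - 242669} = \sqrt{-236189} = i \sqrt{236189}$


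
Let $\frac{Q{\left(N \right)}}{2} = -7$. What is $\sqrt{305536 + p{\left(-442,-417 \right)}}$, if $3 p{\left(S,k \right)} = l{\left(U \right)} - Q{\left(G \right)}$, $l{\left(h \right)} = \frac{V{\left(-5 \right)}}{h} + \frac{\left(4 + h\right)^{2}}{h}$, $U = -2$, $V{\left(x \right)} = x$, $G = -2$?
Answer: $\frac{\sqrt{10999470}}{6} \approx 552.76$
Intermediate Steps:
$l{\left(h \right)} = - \frac{5}{h} + \frac{\left(4 + h\right)^{2}}{h}$
$Q{\left(N \right)} = -14$ ($Q{\left(N \right)} = 2 \left(-7\right) = -14$)
$p{\left(S,k \right)} = \frac{29}{6}$ ($p{\left(S,k \right)} = \frac{\frac{-5 + \left(4 - 2\right)^{2}}{-2} - -14}{3} = \frac{- \frac{-5 + 2^{2}}{2} + 14}{3} = \frac{- \frac{-5 + 4}{2} + 14}{3} = \frac{\left(- \frac{1}{2}\right) \left(-1\right) + 14}{3} = \frac{\frac{1}{2} + 14}{3} = \frac{1}{3} \cdot \frac{29}{2} = \frac{29}{6}$)
$\sqrt{305536 + p{\left(-442,-417 \right)}} = \sqrt{305536 + \frac{29}{6}} = \sqrt{\frac{1833245}{6}} = \frac{\sqrt{10999470}}{6}$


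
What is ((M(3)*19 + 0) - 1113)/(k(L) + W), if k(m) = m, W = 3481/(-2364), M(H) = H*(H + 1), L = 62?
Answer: -2092140/143087 ≈ -14.621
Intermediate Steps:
M(H) = H*(1 + H)
W = -3481/2364 (W = 3481*(-1/2364) = -3481/2364 ≈ -1.4725)
((M(3)*19 + 0) - 1113)/(k(L) + W) = (((3*(1 + 3))*19 + 0) - 1113)/(62 - 3481/2364) = (((3*4)*19 + 0) - 1113)/(143087/2364) = ((12*19 + 0) - 1113)*(2364/143087) = ((228 + 0) - 1113)*(2364/143087) = (228 - 1113)*(2364/143087) = -885*2364/143087 = -2092140/143087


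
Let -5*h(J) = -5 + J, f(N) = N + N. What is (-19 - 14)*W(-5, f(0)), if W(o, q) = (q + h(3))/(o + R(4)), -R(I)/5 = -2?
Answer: -66/25 ≈ -2.6400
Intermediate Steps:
f(N) = 2*N
R(I) = 10 (R(I) = -5*(-2) = 10)
h(J) = 1 - J/5 (h(J) = -(-5 + J)/5 = 1 - J/5)
W(o, q) = (2/5 + q)/(10 + o) (W(o, q) = (q + (1 - 1/5*3))/(o + 10) = (q + (1 - 3/5))/(10 + o) = (q + 2/5)/(10 + o) = (2/5 + q)/(10 + o))
(-19 - 14)*W(-5, f(0)) = (-19 - 14)*((2/5 + 2*0)/(10 - 5)) = -33*(2/5 + 0)/5 = -33*2/(5*5) = -33*2/25 = -66/25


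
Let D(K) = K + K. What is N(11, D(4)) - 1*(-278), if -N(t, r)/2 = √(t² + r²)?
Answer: 278 - 2*√185 ≈ 250.80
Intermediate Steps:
D(K) = 2*K
N(t, r) = -2*√(r² + t²) (N(t, r) = -2*√(t² + r²) = -2*√(r² + t²))
N(11, D(4)) - 1*(-278) = -2*√((2*4)² + 11²) - 1*(-278) = -2*√(8² + 121) + 278 = -2*√(64 + 121) + 278 = -2*√185 + 278 = 278 - 2*√185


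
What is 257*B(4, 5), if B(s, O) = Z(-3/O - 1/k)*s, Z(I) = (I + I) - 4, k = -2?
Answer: -21588/5 ≈ -4317.6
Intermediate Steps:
Z(I) = -4 + 2*I (Z(I) = 2*I - 4 = -4 + 2*I)
B(s, O) = s*(-3 - 6/O) (B(s, O) = (-4 + 2*(-3/O - 1/(-2)))*s = (-4 + 2*(-3/O - 1*(-1/2)))*s = (-4 + 2*(-3/O + 1/2))*s = (-4 + 2*(1/2 - 3/O))*s = (-4 + (1 - 6/O))*s = (-3 - 6/O)*s = s*(-3 - 6/O))
257*B(4, 5) = 257*(-3*4*(2 + 5)/5) = 257*(-3*4*1/5*7) = 257*(-84/5) = -21588/5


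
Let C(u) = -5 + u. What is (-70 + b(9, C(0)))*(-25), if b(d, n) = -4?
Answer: 1850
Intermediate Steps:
(-70 + b(9, C(0)))*(-25) = (-70 - 4)*(-25) = -74*(-25) = 1850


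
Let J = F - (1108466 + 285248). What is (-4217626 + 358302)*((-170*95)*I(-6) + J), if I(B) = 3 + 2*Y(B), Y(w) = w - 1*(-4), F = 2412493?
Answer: -3994126327996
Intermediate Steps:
Y(w) = 4 + w (Y(w) = w + 4 = 4 + w)
I(B) = 11 + 2*B (I(B) = 3 + 2*(4 + B) = 3 + (8 + 2*B) = 11 + 2*B)
J = 1018779 (J = 2412493 - (1108466 + 285248) = 2412493 - 1*1393714 = 2412493 - 1393714 = 1018779)
(-4217626 + 358302)*((-170*95)*I(-6) + J) = (-4217626 + 358302)*((-170*95)*(11 + 2*(-6)) + 1018779) = -3859324*(-16150*(11 - 12) + 1018779) = -3859324*(-16150*(-1) + 1018779) = -3859324*(16150 + 1018779) = -3859324*1034929 = -3994126327996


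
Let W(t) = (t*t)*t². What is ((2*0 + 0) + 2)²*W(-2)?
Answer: 64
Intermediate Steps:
W(t) = t⁴ (W(t) = t²*t² = t⁴)
((2*0 + 0) + 2)²*W(-2) = ((2*0 + 0) + 2)²*(-2)⁴ = ((0 + 0) + 2)²*16 = (0 + 2)²*16 = 2²*16 = 4*16 = 64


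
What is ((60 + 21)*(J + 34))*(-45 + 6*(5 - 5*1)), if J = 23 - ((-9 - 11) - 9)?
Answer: -313470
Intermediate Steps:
J = 52 (J = 23 - (-20 - 9) = 23 - 1*(-29) = 23 + 29 = 52)
((60 + 21)*(J + 34))*(-45 + 6*(5 - 5*1)) = ((60 + 21)*(52 + 34))*(-45 + 6*(5 - 5*1)) = (81*86)*(-45 + 6*(5 - 5)) = 6966*(-45 + 6*0) = 6966*(-45 + 0) = 6966*(-45) = -313470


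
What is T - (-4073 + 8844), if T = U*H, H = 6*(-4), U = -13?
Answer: -4459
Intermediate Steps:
H = -24
T = 312 (T = -13*(-24) = 312)
T - (-4073 + 8844) = 312 - (-4073 + 8844) = 312 - 1*4771 = 312 - 4771 = -4459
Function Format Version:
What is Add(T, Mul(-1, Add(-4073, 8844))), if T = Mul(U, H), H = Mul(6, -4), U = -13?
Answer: -4459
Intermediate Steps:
H = -24
T = 312 (T = Mul(-13, -24) = 312)
Add(T, Mul(-1, Add(-4073, 8844))) = Add(312, Mul(-1, Add(-4073, 8844))) = Add(312, Mul(-1, 4771)) = Add(312, -4771) = -4459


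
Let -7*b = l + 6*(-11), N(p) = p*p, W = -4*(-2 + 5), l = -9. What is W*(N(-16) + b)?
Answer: -22404/7 ≈ -3200.6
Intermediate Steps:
W = -12 (W = -4*3 = -12)
N(p) = p²
b = 75/7 (b = -(-9 + 6*(-11))/7 = -(-9 - 66)/7 = -⅐*(-75) = 75/7 ≈ 10.714)
W*(N(-16) + b) = -12*((-16)² + 75/7) = -12*(256 + 75/7) = -12*1867/7 = -22404/7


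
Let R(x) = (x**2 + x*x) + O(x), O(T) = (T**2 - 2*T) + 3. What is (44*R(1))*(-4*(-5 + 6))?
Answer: -704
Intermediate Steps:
O(T) = 3 + T**2 - 2*T
R(x) = 3 - 2*x + 3*x**2 (R(x) = (x**2 + x*x) + (3 + x**2 - 2*x) = (x**2 + x**2) + (3 + x**2 - 2*x) = 2*x**2 + (3 + x**2 - 2*x) = 3 - 2*x + 3*x**2)
(44*R(1))*(-4*(-5 + 6)) = (44*(3 - 2*1 + 3*1**2))*(-4*(-5 + 6)) = (44*(3 - 2 + 3*1))*(-4*1) = (44*(3 - 2 + 3))*(-4) = (44*4)*(-4) = 176*(-4) = -704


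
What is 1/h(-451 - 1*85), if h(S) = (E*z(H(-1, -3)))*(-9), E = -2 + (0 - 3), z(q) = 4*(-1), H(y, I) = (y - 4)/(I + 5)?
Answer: -1/180 ≈ -0.0055556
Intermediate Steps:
H(y, I) = (-4 + y)/(5 + I)
z(q) = -4
E = -5 (E = -2 - 3 = -5)
h(S) = -180 (h(S) = -5*(-4)*(-9) = 20*(-9) = -180)
1/h(-451 - 1*85) = 1/(-180) = -1/180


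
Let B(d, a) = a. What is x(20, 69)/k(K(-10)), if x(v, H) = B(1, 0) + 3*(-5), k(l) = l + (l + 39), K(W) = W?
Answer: -15/19 ≈ -0.78947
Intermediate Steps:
k(l) = 39 + 2*l (k(l) = l + (39 + l) = 39 + 2*l)
x(v, H) = -15 (x(v, H) = 0 + 3*(-5) = 0 - 15 = -15)
x(20, 69)/k(K(-10)) = -15/(39 + 2*(-10)) = -15/(39 - 20) = -15/19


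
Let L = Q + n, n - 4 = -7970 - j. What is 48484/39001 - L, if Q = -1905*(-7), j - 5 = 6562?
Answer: 46771682/39001 ≈ 1199.2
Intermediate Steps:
j = 6567 (j = 5 + 6562 = 6567)
n = -14533 (n = 4 + (-7970 - 1*6567) = 4 + (-7970 - 6567) = 4 - 14537 = -14533)
Q = 13335
L = -1198 (L = 13335 - 14533 = -1198)
48484/39001 - L = 48484/39001 - 1*(-1198) = 48484*(1/39001) + 1198 = 48484/39001 + 1198 = 46771682/39001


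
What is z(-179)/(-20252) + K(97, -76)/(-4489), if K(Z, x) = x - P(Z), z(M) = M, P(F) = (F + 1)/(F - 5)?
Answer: 54377883/2090958244 ≈ 0.026006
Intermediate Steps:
P(F) = (1 + F)/(-5 + F)
K(Z, x) = x - (1 + Z)/(-5 + Z)
z(-179)/(-20252) + K(97, -76)/(-4489) = -179/(-20252) + ((-1 - 1*97 - 76*(-5 + 97))/(-5 + 97))/(-4489) = -179*(-1/20252) + ((-1 - 97 - 76*92)/92)*(-1/4489) = 179/20252 + ((-1 - 97 - 6992)/92)*(-1/4489) = 179/20252 + ((1/92)*(-7090))*(-1/4489) = 179/20252 - 3545/46*(-1/4489) = 179/20252 + 3545/206494 = 54377883/2090958244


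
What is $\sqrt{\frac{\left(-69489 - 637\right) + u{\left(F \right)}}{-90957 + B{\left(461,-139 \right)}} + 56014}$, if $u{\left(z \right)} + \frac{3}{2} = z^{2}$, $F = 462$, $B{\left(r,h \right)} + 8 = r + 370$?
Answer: $\frac{\sqrt{455052545777973}}{90134} \approx 236.67$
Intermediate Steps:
$B{\left(r,h \right)} = 362 + r$ ($B{\left(r,h \right)} = -8 + \left(r + 370\right) = -8 + \left(370 + r\right) = 362 + r$)
$u{\left(z \right)} = - \frac{3}{2} + z^{2}$
$\sqrt{\frac{\left(-69489 - 637\right) + u{\left(F \right)}}{-90957 + B{\left(461,-139 \right)}} + 56014} = \sqrt{\frac{\left(-69489 - 637\right) - \left(\frac{3}{2} - 462^{2}\right)}{-90957 + \left(362 + 461\right)} + 56014} = \sqrt{\frac{-70126 + \left(- \frac{3}{2} + 213444\right)}{-90957 + 823} + 56014} = \sqrt{\frac{-70126 + \frac{426885}{2}}{-90134} + 56014} = \sqrt{\frac{286633}{2} \left(- \frac{1}{90134}\right) + 56014} = \sqrt{- \frac{286633}{180268} + 56014} = \sqrt{\frac{10097245119}{180268}} = \frac{\sqrt{455052545777973}}{90134}$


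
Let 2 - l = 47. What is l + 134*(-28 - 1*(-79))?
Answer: 6789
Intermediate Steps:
l = -45 (l = 2 - 1*47 = 2 - 47 = -45)
l + 134*(-28 - 1*(-79)) = -45 + 134*(-28 - 1*(-79)) = -45 + 134*(-28 + 79) = -45 + 134*51 = -45 + 6834 = 6789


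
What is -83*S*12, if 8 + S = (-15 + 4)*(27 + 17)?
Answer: 490032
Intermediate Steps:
S = -492 (S = -8 + (-15 + 4)*(27 + 17) = -8 - 11*44 = -8 - 484 = -492)
-83*S*12 = -83*(-492)*12 = 40836*12 = 490032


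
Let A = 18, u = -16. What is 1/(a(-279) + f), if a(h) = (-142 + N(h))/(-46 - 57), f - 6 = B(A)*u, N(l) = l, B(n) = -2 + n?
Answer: -103/25329 ≈ -0.0040665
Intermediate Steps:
f = -250 (f = 6 + (-2 + 18)*(-16) = 6 + 16*(-16) = 6 - 256 = -250)
a(h) = 142/103 - h/103 (a(h) = (-142 + h)/(-46 - 57) = (-142 + h)/(-103) = (-142 + h)*(-1/103) = 142/103 - h/103)
1/(a(-279) + f) = 1/((142/103 - 1/103*(-279)) - 250) = 1/((142/103 + 279/103) - 250) = 1/(421/103 - 250) = 1/(-25329/103) = -103/25329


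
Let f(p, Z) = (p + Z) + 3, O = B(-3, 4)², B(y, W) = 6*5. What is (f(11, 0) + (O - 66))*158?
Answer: 133984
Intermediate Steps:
B(y, W) = 30
O = 900 (O = 30² = 900)
f(p, Z) = 3 + Z + p (f(p, Z) = (Z + p) + 3 = 3 + Z + p)
(f(11, 0) + (O - 66))*158 = ((3 + 0 + 11) + (900 - 66))*158 = (14 + 834)*158 = 848*158 = 133984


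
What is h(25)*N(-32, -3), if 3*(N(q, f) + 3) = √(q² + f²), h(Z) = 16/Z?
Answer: -48/25 + 16*√1033/75 ≈ 4.9366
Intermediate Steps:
N(q, f) = -3 + √(f² + q²)/3 (N(q, f) = -3 + √(q² + f²)/3 = -3 + √(f² + q²)/3)
h(25)*N(-32, -3) = (16/25)*(-3 + √((-3)² + (-32)²)/3) = (16*(1/25))*(-3 + √(9 + 1024)/3) = 16*(-3 + √1033/3)/25 = -48/25 + 16*√1033/75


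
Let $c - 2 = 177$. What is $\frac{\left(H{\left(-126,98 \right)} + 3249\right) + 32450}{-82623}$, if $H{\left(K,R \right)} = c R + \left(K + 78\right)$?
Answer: $- \frac{17731}{27541} \approx -0.6438$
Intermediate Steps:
$c = 179$ ($c = 2 + 177 = 179$)
$H{\left(K,R \right)} = 78 + K + 179 R$ ($H{\left(K,R \right)} = 179 R + \left(K + 78\right) = 179 R + \left(78 + K\right) = 78 + K + 179 R$)
$\frac{\left(H{\left(-126,98 \right)} + 3249\right) + 32450}{-82623} = \frac{\left(\left(78 - 126 + 179 \cdot 98\right) + 3249\right) + 32450}{-82623} = \left(\left(\left(78 - 126 + 17542\right) + 3249\right) + 32450\right) \left(- \frac{1}{82623}\right) = \left(\left(17494 + 3249\right) + 32450\right) \left(- \frac{1}{82623}\right) = \left(20743 + 32450\right) \left(- \frac{1}{82623}\right) = 53193 \left(- \frac{1}{82623}\right) = - \frac{17731}{27541}$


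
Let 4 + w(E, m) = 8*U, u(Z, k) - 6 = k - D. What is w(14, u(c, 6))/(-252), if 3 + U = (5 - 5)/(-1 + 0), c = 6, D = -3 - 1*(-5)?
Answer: 1/9 ≈ 0.11111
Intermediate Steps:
D = 2 (D = -3 + 5 = 2)
u(Z, k) = 4 + k (u(Z, k) = 6 + (k - 1*2) = 6 + (k - 2) = 6 + (-2 + k) = 4 + k)
U = -3 (U = -3 + (5 - 5)/(-1 + 0) = -3 + 0/(-1) = -3 + 0*(-1) = -3 + 0 = -3)
w(E, m) = -28 (w(E, m) = -4 + 8*(-3) = -4 - 24 = -28)
w(14, u(c, 6))/(-252) = -28/(-252) = -28*(-1/252) = 1/9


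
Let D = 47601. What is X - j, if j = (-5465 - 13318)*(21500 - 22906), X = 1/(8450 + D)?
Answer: -1480245141797/56051 ≈ -2.6409e+7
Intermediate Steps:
X = 1/56051 (X = 1/(8450 + 47601) = 1/56051 ≈ 1.7841e-5)
j = 26408898 (j = -18783*(-1406) = 26408898)
X - j = 1/56051 - 1*26408898 = 1/56051 - 26408898 = -1480245141797/56051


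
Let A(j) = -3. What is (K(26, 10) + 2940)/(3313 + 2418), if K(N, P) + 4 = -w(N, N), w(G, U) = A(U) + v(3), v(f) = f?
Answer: 2936/5731 ≈ 0.51230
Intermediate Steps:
w(G, U) = 0 (w(G, U) = -3 + 3 = 0)
K(N, P) = -4 (K(N, P) = -4 - 1*0 = -4 + 0 = -4)
(K(26, 10) + 2940)/(3313 + 2418) = (-4 + 2940)/(3313 + 2418) = 2936/5731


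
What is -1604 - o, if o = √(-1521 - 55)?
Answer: -1604 - 2*I*√394 ≈ -1604.0 - 39.699*I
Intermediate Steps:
o = 2*I*√394 (o = √(-1576) = 2*I*√394 ≈ 39.699*I)
-1604 - o = -1604 - 2*I*√394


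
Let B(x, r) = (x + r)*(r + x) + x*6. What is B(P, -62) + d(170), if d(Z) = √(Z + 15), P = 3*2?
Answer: 3172 + √185 ≈ 3185.6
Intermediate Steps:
P = 6
d(Z) = √(15 + Z)
B(x, r) = (r + x)² + 6*x (B(x, r) = (r + x)*(r + x) + 6*x = (r + x)² + 6*x)
B(P, -62) + d(170) = ((-62 + 6)² + 6*6) + √(15 + 170) = ((-56)² + 36) + √185 = (3136 + 36) + √185 = 3172 + √185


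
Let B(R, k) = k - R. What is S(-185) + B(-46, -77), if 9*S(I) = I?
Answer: -464/9 ≈ -51.556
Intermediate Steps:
S(I) = I/9
S(-185) + B(-46, -77) = (1/9)*(-185) + (-77 - 1*(-46)) = -185/9 + (-77 + 46) = -185/9 - 31 = -464/9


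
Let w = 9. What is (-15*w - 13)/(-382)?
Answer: 74/191 ≈ 0.38743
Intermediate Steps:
(-15*w - 13)/(-382) = (-15*9 - 13)/(-382) = (-135 - 13)*(-1/382) = -148*(-1/382) = 74/191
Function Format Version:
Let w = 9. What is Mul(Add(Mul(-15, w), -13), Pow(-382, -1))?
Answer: Rational(74, 191) ≈ 0.38743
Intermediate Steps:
Mul(Add(Mul(-15, w), -13), Pow(-382, -1)) = Mul(Add(Mul(-15, 9), -13), Pow(-382, -1)) = Mul(Add(-135, -13), Rational(-1, 382)) = Mul(-148, Rational(-1, 382)) = Rational(74, 191)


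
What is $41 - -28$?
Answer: $69$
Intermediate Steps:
$41 - -28 = 41 + 28 = 69$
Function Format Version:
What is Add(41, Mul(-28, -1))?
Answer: 69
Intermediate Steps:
Add(41, Mul(-28, -1)) = Add(41, 28) = 69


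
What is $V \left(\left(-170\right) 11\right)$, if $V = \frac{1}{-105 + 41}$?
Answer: $\frac{935}{32} \approx 29.219$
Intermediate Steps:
$V = - \frac{1}{64}$ ($V = \frac{1}{-64} = - \frac{1}{64} \approx -0.015625$)
$V \left(\left(-170\right) 11\right) = - \frac{\left(-170\right) 11}{64} = \left(- \frac{1}{64}\right) \left(-1870\right) = \frac{935}{32}$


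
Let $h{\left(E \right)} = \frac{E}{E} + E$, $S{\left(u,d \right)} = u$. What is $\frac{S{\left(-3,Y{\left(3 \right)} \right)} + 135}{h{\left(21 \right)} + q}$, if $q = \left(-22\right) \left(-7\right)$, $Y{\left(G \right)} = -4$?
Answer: $\frac{3}{4} \approx 0.75$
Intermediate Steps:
$q = 154$
$h{\left(E \right)} = 1 + E$
$\frac{S{\left(-3,Y{\left(3 \right)} \right)} + 135}{h{\left(21 \right)} + q} = \frac{-3 + 135}{\left(1 + 21\right) + 154} = \frac{132}{22 + 154} = \frac{132}{176} = 132 \cdot \frac{1}{176} = \frac{3}{4}$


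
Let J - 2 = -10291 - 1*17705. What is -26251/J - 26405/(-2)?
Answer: 184808518/13997 ≈ 13203.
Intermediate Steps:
J = -27994 (J = 2 + (-10291 - 1*17705) = 2 + (-10291 - 17705) = 2 - 27996 = -27994)
-26251/J - 26405/(-2) = -26251/(-27994) - 26405/(-2) = -26251*(-1/27994) - 26405*(-1/2) = 26251/27994 + 26405/2 = 184808518/13997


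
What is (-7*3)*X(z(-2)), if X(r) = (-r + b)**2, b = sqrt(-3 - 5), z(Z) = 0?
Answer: 168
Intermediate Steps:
b = 2*I*sqrt(2) (b = sqrt(-8) = 2*I*sqrt(2) ≈ 2.8284*I)
X(r) = (-r + 2*I*sqrt(2))**2
(-7*3)*X(z(-2)) = (-7*3)*(0 - 2*I*sqrt(2))**2 = -21*(-2*I*sqrt(2))**2 = -21*(-8) = 168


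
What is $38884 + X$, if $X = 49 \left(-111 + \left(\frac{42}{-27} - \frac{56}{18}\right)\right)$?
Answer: $\frac{99649}{3} \approx 33216.0$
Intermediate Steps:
$X = - \frac{17003}{3}$ ($X = 49 \left(-111 + \left(42 \left(- \frac{1}{27}\right) - \frac{28}{9}\right)\right) = 49 \left(-111 - \frac{14}{3}\right) = 49 \left(- \frac{347}{3}\right) = - \frac{17003}{3} \approx -5667.7$)
$38884 + X = 38884 - \frac{17003}{3} = \frac{99649}{3}$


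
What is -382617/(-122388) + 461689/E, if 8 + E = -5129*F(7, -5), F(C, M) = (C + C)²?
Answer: 13672358993/5126486554 ≈ 2.6670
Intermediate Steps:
F(C, M) = 4*C² (F(C, M) = (2*C)² = 4*C²)
E = -1005292 (E = -8 - 20516*7² = -8 - 20516*49 = -8 - 5129*196 = -8 - 1005284 = -1005292)
-382617/(-122388) + 461689/E = -382617/(-122388) + 461689/(-1005292) = -382617*(-1/122388) + 461689*(-1/1005292) = 127539/40796 - 461689/1005292 = 13672358993/5126486554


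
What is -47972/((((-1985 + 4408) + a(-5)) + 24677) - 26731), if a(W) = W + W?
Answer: -47972/359 ≈ -133.63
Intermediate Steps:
a(W) = 2*W
-47972/((((-1985 + 4408) + a(-5)) + 24677) - 26731) = -47972/((((-1985 + 4408) + 2*(-5)) + 24677) - 26731) = -47972/(((2423 - 10) + 24677) - 26731) = -47972/((2413 + 24677) - 26731) = -47972/(27090 - 26731) = -47972/359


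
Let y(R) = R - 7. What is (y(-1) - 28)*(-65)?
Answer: 2340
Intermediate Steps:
y(R) = -7 + R
(y(-1) - 28)*(-65) = ((-7 - 1) - 28)*(-65) = (-8 - 28)*(-65) = -36*(-65) = 2340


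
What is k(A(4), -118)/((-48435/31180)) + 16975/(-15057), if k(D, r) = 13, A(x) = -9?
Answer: -65956081/6945579 ≈ -9.4961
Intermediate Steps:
k(A(4), -118)/((-48435/31180)) + 16975/(-15057) = 13/((-48435/31180)) + 16975/(-15057) = 13/((-48435*1/31180)) + 16975*(-1/15057) = 13/(-9687/6236) - 2425/2151 = 13*(-6236/9687) - 2425/2151 = -81068/9687 - 2425/2151 = -65956081/6945579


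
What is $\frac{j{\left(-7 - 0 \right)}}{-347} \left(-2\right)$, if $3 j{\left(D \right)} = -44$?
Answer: $- \frac{88}{1041} \approx -0.084534$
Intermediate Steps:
$j{\left(D \right)} = - \frac{44}{3}$ ($j{\left(D \right)} = \frac{1}{3} \left(-44\right) = - \frac{44}{3}$)
$\frac{j{\left(-7 - 0 \right)}}{-347} \left(-2\right) = - \frac{44}{3 \left(-347\right)} \left(-2\right) = \left(- \frac{44}{3}\right) \left(- \frac{1}{347}\right) \left(-2\right) = \frac{44}{1041} \left(-2\right) = - \frac{88}{1041}$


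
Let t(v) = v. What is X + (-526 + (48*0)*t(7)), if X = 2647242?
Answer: 2646716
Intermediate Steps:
X + (-526 + (48*0)*t(7)) = 2647242 + (-526 + (48*0)*7) = 2647242 + (-526 + 0*7) = 2647242 + (-526 + 0) = 2647242 - 526 = 2646716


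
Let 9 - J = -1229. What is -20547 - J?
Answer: -21785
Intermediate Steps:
J = 1238 (J = 9 - 1*(-1229) = 9 + 1229 = 1238)
-20547 - J = -20547 - 1*1238 = -20547 - 1238 = -21785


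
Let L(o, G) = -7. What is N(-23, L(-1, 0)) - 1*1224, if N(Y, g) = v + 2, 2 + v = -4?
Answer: -1228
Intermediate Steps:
v = -6 (v = -2 - 4 = -6)
N(Y, g) = -4 (N(Y, g) = -6 + 2 = -4)
N(-23, L(-1, 0)) - 1*1224 = -4 - 1*1224 = -4 - 1224 = -1228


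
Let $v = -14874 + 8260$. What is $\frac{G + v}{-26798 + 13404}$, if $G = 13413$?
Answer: $- \frac{6799}{13394} \approx -0.50762$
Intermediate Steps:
$v = -6614$
$\frac{G + v}{-26798 + 13404} = \frac{13413 - 6614}{-26798 + 13404} = \frac{6799}{-13394} = 6799 \left(- \frac{1}{13394}\right) = - \frac{6799}{13394}$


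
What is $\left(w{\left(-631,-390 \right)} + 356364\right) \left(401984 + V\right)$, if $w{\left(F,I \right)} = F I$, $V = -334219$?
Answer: $40825295310$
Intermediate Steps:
$\left(w{\left(-631,-390 \right)} + 356364\right) \left(401984 + V\right) = \left(\left(-631\right) \left(-390\right) + 356364\right) \left(401984 - 334219\right) = \left(246090 + 356364\right) 67765 = 602454 \cdot 67765 = 40825295310$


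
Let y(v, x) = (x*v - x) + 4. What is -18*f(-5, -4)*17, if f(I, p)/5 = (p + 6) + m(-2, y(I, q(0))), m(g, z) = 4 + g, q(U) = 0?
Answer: -6120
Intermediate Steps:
y(v, x) = 4 - x + v*x (y(v, x) = (v*x - x) + 4 = (-x + v*x) + 4 = 4 - x + v*x)
f(I, p) = 40 + 5*p (f(I, p) = 5*((p + 6) + (4 - 2)) = 5*((6 + p) + 2) = 5*(8 + p) = 40 + 5*p)
-18*f(-5, -4)*17 = -18*(40 + 5*(-4))*17 = -18*(40 - 20)*17 = -18*20*17 = -360*17 = -6120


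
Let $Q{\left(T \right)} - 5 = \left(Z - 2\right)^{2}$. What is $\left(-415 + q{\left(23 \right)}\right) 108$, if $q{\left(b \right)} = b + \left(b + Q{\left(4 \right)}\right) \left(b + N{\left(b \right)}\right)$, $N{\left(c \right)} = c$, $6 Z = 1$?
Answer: $113466$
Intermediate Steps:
$Z = \frac{1}{6}$ ($Z = \frac{1}{6} \cdot 1 = \frac{1}{6} \approx 0.16667$)
$Q{\left(T \right)} = \frac{301}{36}$ ($Q{\left(T \right)} = 5 + \left(\frac{1}{6} - 2\right)^{2} = 5 + \left(- \frac{11}{6}\right)^{2} = 5 + \frac{121}{36} = \frac{301}{36}$)
$q{\left(b \right)} = b + 2 b \left(\frac{301}{36} + b\right)$ ($q{\left(b \right)} = b + \left(b + \frac{301}{36}\right) \left(b + b\right) = b + \left(\frac{301}{36} + b\right) 2 b = b + 2 b \left(\frac{301}{36} + b\right)$)
$\left(-415 + q{\left(23 \right)}\right) 108 = \left(-415 + \frac{1}{18} \cdot 23 \left(319 + 36 \cdot 23\right)\right) 108 = \left(-415 + \frac{1}{18} \cdot 23 \left(319 + 828\right)\right) 108 = \left(-415 + \frac{1}{18} \cdot 23 \cdot 1147\right) 108 = \left(-415 + \frac{26381}{18}\right) 108 = \frac{18911}{18} \cdot 108 = 113466$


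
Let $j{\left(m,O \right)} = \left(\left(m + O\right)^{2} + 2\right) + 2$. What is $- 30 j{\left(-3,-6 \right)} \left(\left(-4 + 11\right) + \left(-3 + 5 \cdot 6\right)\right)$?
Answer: $-86700$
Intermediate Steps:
$j{\left(m,O \right)} = 4 + \left(O + m\right)^{2}$ ($j{\left(m,O \right)} = \left(\left(O + m\right)^{2} + 2\right) + 2 = \left(2 + \left(O + m\right)^{2}\right) + 2 = 4 + \left(O + m\right)^{2}$)
$- 30 j{\left(-3,-6 \right)} \left(\left(-4 + 11\right) + \left(-3 + 5 \cdot 6\right)\right) = - 30 \left(4 + \left(-6 - 3\right)^{2}\right) \left(\left(-4 + 11\right) + \left(-3 + 5 \cdot 6\right)\right) = - 30 \left(4 + \left(-9\right)^{2}\right) \left(7 + \left(-3 + 30\right)\right) = - 30 \left(4 + 81\right) \left(7 + 27\right) = \left(-30\right) 85 \cdot 34 = \left(-2550\right) 34 = -86700$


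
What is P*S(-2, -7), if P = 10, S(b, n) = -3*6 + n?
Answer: -250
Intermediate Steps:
S(b, n) = -18 + n
P*S(-2, -7) = 10*(-18 - 7) = 10*(-25) = -250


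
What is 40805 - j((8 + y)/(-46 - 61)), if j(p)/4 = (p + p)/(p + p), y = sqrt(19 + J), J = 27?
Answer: 40801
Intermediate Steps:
y = sqrt(46) (y = sqrt(19 + 27) = sqrt(46) ≈ 6.7823)
j(p) = 4 (j(p) = 4*((p + p)/(p + p)) = 4*((2*p)/((2*p))) = 4*((2*p)*(1/(2*p))) = 4*1 = 4)
40805 - j((8 + y)/(-46 - 61)) = 40805 - 1*4 = 40805 - 4 = 40801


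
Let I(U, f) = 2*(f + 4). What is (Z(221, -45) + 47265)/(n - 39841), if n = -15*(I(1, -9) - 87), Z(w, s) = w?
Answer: -23743/19193 ≈ -1.2371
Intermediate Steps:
I(U, f) = 8 + 2*f (I(U, f) = 2*(4 + f) = 8 + 2*f)
n = 1455 (n = -15*((8 + 2*(-9)) - 87) = -15*((8 - 18) - 87) = -15*(-10 - 87) = -15*(-97) = 1455)
(Z(221, -45) + 47265)/(n - 39841) = (221 + 47265)/(1455 - 39841) = 47486/(-38386) = 47486*(-1/38386) = -23743/19193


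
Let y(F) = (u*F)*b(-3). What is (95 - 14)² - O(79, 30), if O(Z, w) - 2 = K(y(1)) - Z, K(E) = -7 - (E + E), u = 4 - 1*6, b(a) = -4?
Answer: 6661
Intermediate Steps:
u = -2 (u = 4 - 6 = -2)
y(F) = 8*F (y(F) = -2*F*(-4) = 8*F)
K(E) = -7 - 2*E
O(Z, w) = -21 - Z (O(Z, w) = 2 + ((-7 - 16) - Z) = 2 + (-23 - Z) = -21 - Z)
(95 - 14)² - O(79, 30) = (95 - 14)² - (-21 - 1*79) = 81² - (-21 - 79) = 6561 - 1*(-100) = 6561 + 100 = 6661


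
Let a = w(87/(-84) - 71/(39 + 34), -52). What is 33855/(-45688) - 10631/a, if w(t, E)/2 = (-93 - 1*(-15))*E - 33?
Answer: -379053229/183802824 ≈ -2.0623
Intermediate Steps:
w(t, E) = -66 - 156*E (w(t, E) = 2*((-93 - 1*(-15))*E - 33) = 2*((-93 + 15)*E - 33) = 2*(-78*E - 33) = 2*(-33 - 78*E) = -66 - 156*E)
a = 8046 (a = -66 - 156*(-52) = -66 + 8112 = 8046)
33855/(-45688) - 10631/a = 33855/(-45688) - 10631/8046 = 33855*(-1/45688) - 10631*1/8046 = -33855/45688 - 10631/8046 = -379053229/183802824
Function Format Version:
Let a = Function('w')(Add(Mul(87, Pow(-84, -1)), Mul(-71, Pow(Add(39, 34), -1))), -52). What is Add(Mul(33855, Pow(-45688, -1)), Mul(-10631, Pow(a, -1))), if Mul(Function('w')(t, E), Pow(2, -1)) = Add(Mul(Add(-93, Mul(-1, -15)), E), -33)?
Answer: Rational(-379053229, 183802824) ≈ -2.0623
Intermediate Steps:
Function('w')(t, E) = Add(-66, Mul(-156, E)) (Function('w')(t, E) = Mul(2, Add(Mul(Add(-93, Mul(-1, -15)), E), -33)) = Mul(2, Add(Mul(Add(-93, 15), E), -33)) = Mul(2, Add(Mul(-78, E), -33)) = Mul(2, Add(-33, Mul(-78, E))) = Add(-66, Mul(-156, E)))
a = 8046 (a = Add(-66, Mul(-156, -52)) = Add(-66, 8112) = 8046)
Add(Mul(33855, Pow(-45688, -1)), Mul(-10631, Pow(a, -1))) = Add(Mul(33855, Pow(-45688, -1)), Mul(-10631, Pow(8046, -1))) = Add(Mul(33855, Rational(-1, 45688)), Mul(-10631, Rational(1, 8046))) = Add(Rational(-33855, 45688), Rational(-10631, 8046)) = Rational(-379053229, 183802824)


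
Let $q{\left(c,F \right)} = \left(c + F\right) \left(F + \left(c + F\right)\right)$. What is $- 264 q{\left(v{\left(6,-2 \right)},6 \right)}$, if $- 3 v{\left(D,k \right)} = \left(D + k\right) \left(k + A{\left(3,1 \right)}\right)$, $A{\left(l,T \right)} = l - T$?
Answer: $-19008$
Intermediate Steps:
$v{\left(D,k \right)} = - \frac{\left(2 + k\right) \left(D + k\right)}{3}$ ($v{\left(D,k \right)} = - \frac{\left(D + k\right) \left(k + \left(3 - 1\right)\right)}{3} = - \frac{\left(D + k\right) \left(k + 2\right)}{3} = - \frac{\left(D + k\right) \left(2 + k\right)}{3} = - \frac{\left(2 + k\right) \left(D + k\right)}{3}$)
$q{\left(c,F \right)} = \left(F + c\right) \left(c + 2 F\right)$ ($q{\left(c,F \right)} = \left(F + c\right) \left(F + \left(F + c\right)\right) = \left(F + c\right) \left(c + 2 F\right)$)
$- 264 q{\left(v{\left(6,-2 \right)},6 \right)} = - 264 \left(\left(\left(- \frac{2}{3}\right) 6 - - \frac{4}{3} - \frac{\left(-2\right)^{2}}{3} - 2 \left(-2\right)\right)^{2} + 2 \cdot 6^{2} + 3 \cdot 6 \left(\left(- \frac{2}{3}\right) 6 - - \frac{4}{3} - \frac{\left(-2\right)^{2}}{3} - 2 \left(-2\right)\right)\right) = - 264 \left(\left(-4 + \frac{4}{3} - \frac{4}{3} + 4\right)^{2} + 2 \cdot 36 + 3 \cdot 6 \left(-4 + \frac{4}{3} - \frac{4}{3} + 4\right)\right) = - 264 \left(\left(-4 + \frac{4}{3} - \frac{4}{3} + 4\right)^{2} + 72 + 3 \cdot 6 \left(-4 + \frac{4}{3} - \frac{4}{3} + 4\right)\right) = - 264 \left(0^{2} + 72 + 3 \cdot 6 \cdot 0\right) = - 264 \left(0 + 72 + 0\right) = \left(-264\right) 72 = -19008$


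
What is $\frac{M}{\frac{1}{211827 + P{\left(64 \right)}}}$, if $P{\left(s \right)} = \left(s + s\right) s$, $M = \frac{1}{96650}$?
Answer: $\frac{220019}{96650} \approx 2.2765$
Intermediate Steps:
$M = \frac{1}{96650} \approx 1.0347 \cdot 10^{-5}$
$P{\left(s \right)} = 2 s^{2}$ ($P{\left(s \right)} = 2 s s = 2 s^{2}$)
$\frac{M}{\frac{1}{211827 + P{\left(64 \right)}}} = \frac{1}{96650 \frac{1}{211827 + 2 \cdot 64^{2}}} = \frac{1}{96650 \frac{1}{211827 + 2 \cdot 4096}} = \frac{1}{96650 \frac{1}{211827 + 8192}} = \frac{1}{96650 \cdot \frac{1}{220019}} = \frac{\frac{1}{\frac{1}{220019}}}{96650} = \frac{1}{96650} \cdot 220019 = \frac{220019}{96650}$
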